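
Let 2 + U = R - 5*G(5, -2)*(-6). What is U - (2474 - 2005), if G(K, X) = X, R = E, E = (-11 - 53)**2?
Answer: 3565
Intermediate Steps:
E = 4096 (E = (-64)**2 = 4096)
R = 4096
U = 4034 (U = -2 + (4096 - 5*(-2)*(-6)) = -2 + (4096 + 10*(-6)) = -2 + (4096 - 60) = -2 + 4036 = 4034)
U - (2474 - 2005) = 4034 - (2474 - 2005) = 4034 - 1*469 = 4034 - 469 = 3565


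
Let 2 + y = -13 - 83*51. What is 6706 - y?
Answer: 10954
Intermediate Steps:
y = -4248 (y = -2 + (-13 - 83*51) = -2 + (-13 - 4233) = -2 - 4246 = -4248)
6706 - y = 6706 - 1*(-4248) = 6706 + 4248 = 10954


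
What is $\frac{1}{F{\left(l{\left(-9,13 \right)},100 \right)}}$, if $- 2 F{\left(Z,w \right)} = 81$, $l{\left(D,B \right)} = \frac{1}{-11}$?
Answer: $- \frac{2}{81} \approx -0.024691$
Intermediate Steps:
$l{\left(D,B \right)} = - \frac{1}{11}$
$F{\left(Z,w \right)} = - \frac{81}{2}$ ($F{\left(Z,w \right)} = \left(- \frac{1}{2}\right) 81 = - \frac{81}{2}$)
$\frac{1}{F{\left(l{\left(-9,13 \right)},100 \right)}} = \frac{1}{- \frac{81}{2}} = - \frac{2}{81}$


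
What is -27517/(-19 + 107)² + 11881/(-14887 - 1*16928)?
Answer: -967459819/246375360 ≈ -3.9268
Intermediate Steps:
-27517/(-19 + 107)² + 11881/(-14887 - 1*16928) = -27517/(88²) + 11881/(-14887 - 16928) = -27517/7744 + 11881/(-31815) = -27517*1/7744 + 11881*(-1/31815) = -27517/7744 - 11881/31815 = -967459819/246375360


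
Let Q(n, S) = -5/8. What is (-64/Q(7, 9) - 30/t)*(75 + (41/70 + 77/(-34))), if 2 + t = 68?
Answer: 3176766/425 ≈ 7474.7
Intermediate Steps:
t = 66 (t = -2 + 68 = 66)
Q(n, S) = -5/8 (Q(n, S) = -5*1/8 = -5/8)
(-64/Q(7, 9) - 30/t)*(75 + (41/70 + 77/(-34))) = (-64/(-5/8) - 30/66)*(75 + (41/70 + 77/(-34))) = (-64*(-8/5) - 30*1/66)*(75 + (41*(1/70) + 77*(-1/34))) = (512/5 - 5/11)*(75 + (41/70 - 77/34)) = 5607*(75 - 999/595)/55 = (5607/55)*(43626/595) = 3176766/425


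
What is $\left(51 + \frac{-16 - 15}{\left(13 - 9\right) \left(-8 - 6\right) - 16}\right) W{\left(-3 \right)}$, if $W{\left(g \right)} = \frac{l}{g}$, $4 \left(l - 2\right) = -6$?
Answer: $- \frac{3703}{432} \approx -8.5718$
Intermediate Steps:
$l = \frac{1}{2}$ ($l = 2 + \frac{1}{4} \left(-6\right) = 2 - \frac{3}{2} = \frac{1}{2} \approx 0.5$)
$W{\left(g \right)} = \frac{1}{2 g}$
$\left(51 + \frac{-16 - 15}{\left(13 - 9\right) \left(-8 - 6\right) - 16}\right) W{\left(-3 \right)} = \left(51 + \frac{-16 - 15}{\left(13 - 9\right) \left(-8 - 6\right) - 16}\right) \frac{1}{2 \left(-3\right)} = \left(51 - \frac{31}{4 \left(-14\right) - 16}\right) \frac{1}{2} \left(- \frac{1}{3}\right) = \left(51 - \frac{31}{-56 - 16}\right) \left(- \frac{1}{6}\right) = \left(51 - \frac{31}{-72}\right) \left(- \frac{1}{6}\right) = \left(51 - - \frac{31}{72}\right) \left(- \frac{1}{6}\right) = \left(51 + \frac{31}{72}\right) \left(- \frac{1}{6}\right) = \frac{3703}{72} \left(- \frac{1}{6}\right) = - \frac{3703}{432}$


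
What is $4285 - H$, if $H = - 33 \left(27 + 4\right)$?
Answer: $5308$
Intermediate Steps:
$H = -1023$ ($H = \left(-33\right) 31 = -1023$)
$4285 - H = 4285 - -1023 = 4285 + 1023 = 5308$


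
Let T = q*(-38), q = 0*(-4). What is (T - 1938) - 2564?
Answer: -4502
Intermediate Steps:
q = 0
T = 0 (T = 0*(-38) = 0)
(T - 1938) - 2564 = (0 - 1938) - 2564 = -1938 - 2564 = -4502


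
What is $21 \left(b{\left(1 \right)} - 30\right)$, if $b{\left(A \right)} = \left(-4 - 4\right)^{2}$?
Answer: $714$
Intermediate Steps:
$b{\left(A \right)} = 64$ ($b{\left(A \right)} = \left(-8\right)^{2} = 64$)
$21 \left(b{\left(1 \right)} - 30\right) = 21 \left(64 - 30\right) = 21 \cdot 34 = 714$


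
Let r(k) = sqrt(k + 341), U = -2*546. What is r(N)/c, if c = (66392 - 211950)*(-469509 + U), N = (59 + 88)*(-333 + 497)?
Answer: sqrt(24449)/68499740358 ≈ 2.2827e-9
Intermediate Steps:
U = -1092
N = 24108 (N = 147*164 = 24108)
c = 68499740358 (c = (66392 - 211950)*(-469509 - 1092) = -145558*(-470601) = 68499740358)
r(k) = sqrt(341 + k)
r(N)/c = sqrt(341 + 24108)/68499740358 = sqrt(24449)*(1/68499740358) = sqrt(24449)/68499740358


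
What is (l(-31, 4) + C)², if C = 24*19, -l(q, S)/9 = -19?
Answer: 393129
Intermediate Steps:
l(q, S) = 171 (l(q, S) = -9*(-19) = 171)
C = 456
(l(-31, 4) + C)² = (171 + 456)² = 627² = 393129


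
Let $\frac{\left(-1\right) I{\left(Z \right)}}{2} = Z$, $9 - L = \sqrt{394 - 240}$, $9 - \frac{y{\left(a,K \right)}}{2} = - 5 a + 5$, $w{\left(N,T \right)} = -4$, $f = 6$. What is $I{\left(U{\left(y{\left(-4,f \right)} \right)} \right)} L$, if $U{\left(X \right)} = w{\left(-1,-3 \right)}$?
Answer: $72 - 8 \sqrt{154} \approx -27.277$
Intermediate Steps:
$y{\left(a,K \right)} = 8 + 10 a$ ($y{\left(a,K \right)} = 18 - 2 \left(- 5 a + 5\right) = 18 - 2 \left(5 - 5 a\right) = 18 + \left(-10 + 10 a\right) = 8 + 10 a$)
$U{\left(X \right)} = -4$
$L = 9 - \sqrt{154}$ ($L = 9 - \sqrt{394 - 240} = 9 - \sqrt{154} \approx -3.4097$)
$I{\left(Z \right)} = - 2 Z$
$I{\left(U{\left(y{\left(-4,f \right)} \right)} \right)} L = \left(-2\right) \left(-4\right) \left(9 - \sqrt{154}\right) = 8 \left(9 - \sqrt{154}\right) = 72 - 8 \sqrt{154}$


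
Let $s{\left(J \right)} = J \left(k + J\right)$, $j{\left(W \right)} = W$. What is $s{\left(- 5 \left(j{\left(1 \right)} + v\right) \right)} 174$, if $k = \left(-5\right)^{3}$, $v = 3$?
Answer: $504600$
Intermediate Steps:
$k = -125$
$s{\left(J \right)} = J \left(-125 + J\right)$
$s{\left(- 5 \left(j{\left(1 \right)} + v\right) \right)} 174 = - 5 \left(1 + 3\right) \left(-125 - 5 \left(1 + 3\right)\right) 174 = \left(-5\right) 4 \left(-125 - 20\right) 174 = - 20 \left(-125 - 20\right) 174 = \left(-20\right) \left(-145\right) 174 = 2900 \cdot 174 = 504600$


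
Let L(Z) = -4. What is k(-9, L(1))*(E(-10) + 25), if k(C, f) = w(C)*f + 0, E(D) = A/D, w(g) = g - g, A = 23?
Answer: 0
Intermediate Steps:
w(g) = 0
E(D) = 23/D
k(C, f) = 0 (k(C, f) = 0*f + 0 = 0 + 0 = 0)
k(-9, L(1))*(E(-10) + 25) = 0*(23/(-10) + 25) = 0*(23*(-⅒) + 25) = 0*(-23/10 + 25) = 0*(227/10) = 0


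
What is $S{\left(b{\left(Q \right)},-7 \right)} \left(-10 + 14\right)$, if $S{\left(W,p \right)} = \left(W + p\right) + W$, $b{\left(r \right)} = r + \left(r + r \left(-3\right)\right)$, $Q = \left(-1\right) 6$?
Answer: $20$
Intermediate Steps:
$Q = -6$
$b{\left(r \right)} = - r$ ($b{\left(r \right)} = r + \left(r - 3 r\right) = r - 2 r = - r$)
$S{\left(W,p \right)} = p + 2 W$
$S{\left(b{\left(Q \right)},-7 \right)} \left(-10 + 14\right) = \left(-7 + 2 \left(\left(-1\right) \left(-6\right)\right)\right) \left(-10 + 14\right) = \left(-7 + 2 \cdot 6\right) 4 = \left(-7 + 12\right) 4 = 5 \cdot 4 = 20$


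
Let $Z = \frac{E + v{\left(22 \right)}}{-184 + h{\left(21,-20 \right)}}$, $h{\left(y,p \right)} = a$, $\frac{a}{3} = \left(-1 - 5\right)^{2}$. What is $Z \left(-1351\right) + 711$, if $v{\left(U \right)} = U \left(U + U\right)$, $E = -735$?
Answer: $\frac{368819}{76} \approx 4852.9$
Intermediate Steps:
$a = 108$ ($a = 3 \left(-1 - 5\right)^{2} = 3 \left(-6\right)^{2} = 3 \cdot 36 = 108$)
$v{\left(U \right)} = 2 U^{2}$ ($v{\left(U \right)} = U 2 U = 2 U^{2}$)
$h{\left(y,p \right)} = 108$
$Z = - \frac{233}{76}$ ($Z = \frac{-735 + 2 \cdot 22^{2}}{-184 + 108} = \frac{-735 + 2 \cdot 484}{-76} = \left(-735 + 968\right) \left(- \frac{1}{76}\right) = 233 \left(- \frac{1}{76}\right) = - \frac{233}{76} \approx -3.0658$)
$Z \left(-1351\right) + 711 = \left(- \frac{233}{76}\right) \left(-1351\right) + 711 = \frac{314783}{76} + 711 = \frac{368819}{76}$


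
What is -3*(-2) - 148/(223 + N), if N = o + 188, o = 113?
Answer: 749/131 ≈ 5.7176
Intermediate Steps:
N = 301 (N = 113 + 188 = 301)
-3*(-2) - 148/(223 + N) = -3*(-2) - 148/(223 + 301) = 6 - 148/524 = 6 - 148*1/524 = 6 - 37/131 = 749/131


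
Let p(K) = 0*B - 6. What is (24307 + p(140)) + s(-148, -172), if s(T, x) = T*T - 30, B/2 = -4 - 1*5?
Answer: 46175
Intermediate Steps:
B = -18 (B = 2*(-4 - 1*5) = 2*(-4 - 5) = 2*(-9) = -18)
p(K) = -6 (p(K) = 0*(-18) - 6 = 0 - 6 = -6)
s(T, x) = -30 + T**2 (s(T, x) = T**2 - 30 = -30 + T**2)
(24307 + p(140)) + s(-148, -172) = (24307 - 6) + (-30 + (-148)**2) = 24301 + (-30 + 21904) = 24301 + 21874 = 46175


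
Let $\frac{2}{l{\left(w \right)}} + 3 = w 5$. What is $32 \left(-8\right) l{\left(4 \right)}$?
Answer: $- \frac{512}{17} \approx -30.118$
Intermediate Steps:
$l{\left(w \right)} = \frac{2}{-3 + 5 w}$ ($l{\left(w \right)} = \frac{2}{-3 + w 5} = \frac{2}{-3 + 5 w}$)
$32 \left(-8\right) l{\left(4 \right)} = 32 \left(-8\right) \frac{2}{-3 + 5 \cdot 4} = - 256 \frac{2}{-3 + 20} = - 256 \cdot \frac{2}{17} = - 256 \cdot 2 \cdot \frac{1}{17} = \left(-256\right) \frac{2}{17} = - \frac{512}{17}$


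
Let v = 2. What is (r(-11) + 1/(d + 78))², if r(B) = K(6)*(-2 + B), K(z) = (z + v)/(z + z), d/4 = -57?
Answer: 1692601/22500 ≈ 75.227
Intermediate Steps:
d = -228 (d = 4*(-57) = -228)
K(z) = (2 + z)/(2*z) (K(z) = (z + 2)/(z + z) = (2 + z)/((2*z)) = (2 + z)*(1/(2*z)) = (2 + z)/(2*z))
r(B) = -4/3 + 2*B/3 (r(B) = ((½)*(2 + 6)/6)*(-2 + B) = ((½)*(⅙)*8)*(-2 + B) = 2*(-2 + B)/3 = -4/3 + 2*B/3)
(r(-11) + 1/(d + 78))² = ((-4/3 + (⅔)*(-11)) + 1/(-228 + 78))² = ((-4/3 - 22/3) + 1/(-150))² = (-26/3 - 1/150)² = (-1301/150)² = 1692601/22500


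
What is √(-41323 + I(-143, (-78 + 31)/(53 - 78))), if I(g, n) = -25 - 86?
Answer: I*√41434 ≈ 203.55*I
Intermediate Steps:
I(g, n) = -111
√(-41323 + I(-143, (-78 + 31)/(53 - 78))) = √(-41323 - 111) = √(-41434) = I*√41434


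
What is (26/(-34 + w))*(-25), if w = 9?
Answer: 26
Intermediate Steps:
(26/(-34 + w))*(-25) = (26/(-34 + 9))*(-25) = (26/(-25))*(-25) = (26*(-1/25))*(-25) = -26/25*(-25) = 26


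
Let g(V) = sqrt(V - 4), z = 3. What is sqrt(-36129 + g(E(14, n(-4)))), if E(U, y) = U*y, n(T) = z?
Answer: sqrt(-36129 + sqrt(38)) ≈ 190.06*I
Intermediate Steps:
n(T) = 3
g(V) = sqrt(-4 + V)
sqrt(-36129 + g(E(14, n(-4)))) = sqrt(-36129 + sqrt(-4 + 14*3)) = sqrt(-36129 + sqrt(-4 + 42)) = sqrt(-36129 + sqrt(38))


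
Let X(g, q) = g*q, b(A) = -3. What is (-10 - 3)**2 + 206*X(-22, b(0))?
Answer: 13765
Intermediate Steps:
(-10 - 3)**2 + 206*X(-22, b(0)) = (-10 - 3)**2 + 206*(-22*(-3)) = (-13)**2 + 206*66 = 169 + 13596 = 13765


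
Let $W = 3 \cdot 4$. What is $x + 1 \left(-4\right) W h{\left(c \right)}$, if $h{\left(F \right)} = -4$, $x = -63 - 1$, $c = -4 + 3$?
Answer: $128$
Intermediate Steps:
$c = -1$
$W = 12$
$x = -64$ ($x = -63 - 1 = -64$)
$x + 1 \left(-4\right) W h{\left(c \right)} = -64 + 1 \left(-4\right) 12 \left(-4\right) = -64 + \left(-4\right) 12 \left(-4\right) = -64 - -192 = -64 + 192 = 128$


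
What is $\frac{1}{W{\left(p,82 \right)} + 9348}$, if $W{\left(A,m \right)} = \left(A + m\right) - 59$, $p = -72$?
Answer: $\frac{1}{9299} \approx 0.00010754$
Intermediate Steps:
$W{\left(A,m \right)} = -59 + A + m$
$\frac{1}{W{\left(p,82 \right)} + 9348} = \frac{1}{\left(-59 - 72 + 82\right) + 9348} = \frac{1}{-49 + 9348} = \frac{1}{9299}$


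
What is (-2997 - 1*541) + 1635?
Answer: -1903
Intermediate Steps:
(-2997 - 1*541) + 1635 = (-2997 - 541) + 1635 = -3538 + 1635 = -1903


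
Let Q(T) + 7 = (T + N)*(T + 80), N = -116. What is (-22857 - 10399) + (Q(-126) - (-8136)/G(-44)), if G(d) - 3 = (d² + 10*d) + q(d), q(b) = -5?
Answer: -1836421/83 ≈ -22126.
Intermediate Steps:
Q(T) = -7 + (-116 + T)*(80 + T) (Q(T) = -7 + (T - 116)*(T + 80) = -7 + (-116 + T)*(80 + T))
G(d) = -2 + d² + 10*d (G(d) = 3 + ((d² + 10*d) - 5) = 3 + (-5 + d² + 10*d) = -2 + d² + 10*d)
(-22857 - 10399) + (Q(-126) - (-8136)/G(-44)) = (-22857 - 10399) + ((-9287 + (-126)² - 36*(-126)) - (-8136)/(-2 + (-44)² + 10*(-44))) = -33256 + ((-9287 + 15876 + 4536) - (-8136)/(-2 + 1936 - 440)) = -33256 + (11125 - (-8136)/1494) = -33256 + (11125 - 1*(-452/83)) = -33256 + (11125 + 452/83) = -33256 + 923827/83 = -1836421/83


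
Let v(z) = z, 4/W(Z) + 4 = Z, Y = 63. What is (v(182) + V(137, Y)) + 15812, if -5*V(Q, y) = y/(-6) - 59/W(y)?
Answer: 323403/20 ≈ 16170.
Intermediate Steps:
W(Z) = 4/(-4 + Z)
V(Q, y) = -59/5 + 179*y/60 (V(Q, y) = -(y/(-6) - (-59 + 59*y/4))/5 = -(y*(-1/6) - 59*(-1 + y/4))/5 = -(-y/6 + (59 - 59*y/4))/5 = -(59 - 179*y/12)/5 = -59/5 + 179*y/60)
(v(182) + V(137, Y)) + 15812 = (182 + (-59/5 + (179/60)*63)) + 15812 = (182 + (-59/5 + 3759/20)) + 15812 = (182 + 3523/20) + 15812 = 7163/20 + 15812 = 323403/20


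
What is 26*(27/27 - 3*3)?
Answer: -208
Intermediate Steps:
26*(27/27 - 3*3) = 26*(27*(1/27) - 9) = 26*(1 - 9) = 26*(-8) = -208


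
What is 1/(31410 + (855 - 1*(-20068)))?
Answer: 1/52333 ≈ 1.9108e-5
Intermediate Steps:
1/(31410 + (855 - 1*(-20068))) = 1/(31410 + (855 + 20068)) = 1/(31410 + 20923) = 1/52333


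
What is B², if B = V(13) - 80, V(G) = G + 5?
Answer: 3844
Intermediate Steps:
V(G) = 5 + G
B = -62 (B = (5 + 13) - 80 = 18 - 80 = -62)
B² = (-62)² = 3844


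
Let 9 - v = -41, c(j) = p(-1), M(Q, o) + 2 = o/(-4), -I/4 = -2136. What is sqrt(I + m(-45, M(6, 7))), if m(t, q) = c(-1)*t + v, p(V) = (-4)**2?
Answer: sqrt(7874) ≈ 88.736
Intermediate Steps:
p(V) = 16
I = 8544 (I = -4*(-2136) = 8544)
M(Q, o) = -2 - o/4 (M(Q, o) = -2 + o/(-4) = -2 + o*(-1/4) = -2 - o/4)
c(j) = 16
v = 50 (v = 9 - 1*(-41) = 9 + 41 = 50)
m(t, q) = 50 + 16*t (m(t, q) = 16*t + 50 = 50 + 16*t)
sqrt(I + m(-45, M(6, 7))) = sqrt(8544 + (50 + 16*(-45))) = sqrt(8544 + (50 - 720)) = sqrt(8544 - 670) = sqrt(7874)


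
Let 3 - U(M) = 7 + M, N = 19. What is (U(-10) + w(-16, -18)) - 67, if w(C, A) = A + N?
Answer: -60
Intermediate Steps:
w(C, A) = 19 + A (w(C, A) = A + 19 = 19 + A)
U(M) = -4 - M (U(M) = 3 - (7 + M) = 3 + (-7 - M) = -4 - M)
(U(-10) + w(-16, -18)) - 67 = ((-4 - 1*(-10)) + (19 - 18)) - 67 = ((-4 + 10) + 1) - 67 = (6 + 1) - 67 = 7 - 67 = -60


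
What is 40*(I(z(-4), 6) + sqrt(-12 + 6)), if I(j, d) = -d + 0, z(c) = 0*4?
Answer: -240 + 40*I*sqrt(6) ≈ -240.0 + 97.98*I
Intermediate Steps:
z(c) = 0
I(j, d) = -d
40*(I(z(-4), 6) + sqrt(-12 + 6)) = 40*(-1*6 + sqrt(-12 + 6)) = 40*(-6 + sqrt(-6)) = 40*(-6 + I*sqrt(6)) = -240 + 40*I*sqrt(6)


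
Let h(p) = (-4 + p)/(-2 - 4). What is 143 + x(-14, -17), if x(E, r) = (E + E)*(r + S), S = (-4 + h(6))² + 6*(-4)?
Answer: 6887/9 ≈ 765.22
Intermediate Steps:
h(p) = ⅔ - p/6 (h(p) = (-4 + p)/(-6) = (-4 + p)*(-⅙) = ⅔ - p/6)
S = -47/9 (S = (-4 + (⅔ - ⅙*6))² + 6*(-4) = (-4 + (⅔ - 1))² - 24 = (-4 - ⅓)² - 24 = (-13/3)² - 24 = 169/9 - 24 = -47/9 ≈ -5.2222)
x(E, r) = 2*E*(-47/9 + r) (x(E, r) = (E + E)*(r - 47/9) = (2*E)*(-47/9 + r) = 2*E*(-47/9 + r))
143 + x(-14, -17) = 143 + (2/9)*(-14)*(-47 + 9*(-17)) = 143 + (2/9)*(-14)*(-47 - 153) = 143 + (2/9)*(-14)*(-200) = 143 + 5600/9 = 6887/9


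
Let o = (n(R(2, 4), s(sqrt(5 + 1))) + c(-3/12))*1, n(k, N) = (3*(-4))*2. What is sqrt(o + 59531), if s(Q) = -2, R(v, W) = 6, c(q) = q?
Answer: sqrt(238027)/2 ≈ 243.94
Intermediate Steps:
n(k, N) = -24 (n(k, N) = -12*2 = -24)
o = -97/4 (o = (-24 - 3/12)*1 = (-24 - 3*1/12)*1 = (-24 - 1/4)*1 = -97/4*1 = -97/4 ≈ -24.250)
sqrt(o + 59531) = sqrt(-97/4 + 59531) = sqrt(238027/4) = sqrt(238027)/2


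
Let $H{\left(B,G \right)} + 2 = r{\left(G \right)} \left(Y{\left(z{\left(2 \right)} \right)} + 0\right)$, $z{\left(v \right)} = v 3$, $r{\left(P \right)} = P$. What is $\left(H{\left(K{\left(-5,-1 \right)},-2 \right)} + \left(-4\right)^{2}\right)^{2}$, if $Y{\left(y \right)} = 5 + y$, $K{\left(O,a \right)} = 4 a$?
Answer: $64$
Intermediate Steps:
$z{\left(v \right)} = 3 v$
$H{\left(B,G \right)} = -2 + 11 G$ ($H{\left(B,G \right)} = -2 + G \left(\left(5 + 3 \cdot 2\right) + 0\right) = -2 + G \left(\left(5 + 6\right) + 0\right) = -2 + G \left(11 + 0\right) = -2 + G 11 = -2 + 11 G$)
$\left(H{\left(K{\left(-5,-1 \right)},-2 \right)} + \left(-4\right)^{2}\right)^{2} = \left(\left(-2 + 11 \left(-2\right)\right) + \left(-4\right)^{2}\right)^{2} = \left(\left(-2 - 22\right) + 16\right)^{2} = \left(-24 + 16\right)^{2} = \left(-8\right)^{2} = 64$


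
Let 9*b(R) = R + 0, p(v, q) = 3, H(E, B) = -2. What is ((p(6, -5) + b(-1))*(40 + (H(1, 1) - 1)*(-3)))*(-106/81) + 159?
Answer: -19133/729 ≈ -26.246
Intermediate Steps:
b(R) = R/9 (b(R) = (R + 0)/9 = R/9)
((p(6, -5) + b(-1))*(40 + (H(1, 1) - 1)*(-3)))*(-106/81) + 159 = ((3 + (1/9)*(-1))*(40 + (-2 - 1)*(-3)))*(-106/81) + 159 = ((3 - 1/9)*(40 - 3*(-3)))*(-106*1/81) + 159 = (26*(40 + 9)/9)*(-106/81) + 159 = ((26/9)*49)*(-106/81) + 159 = (1274/9)*(-106/81) + 159 = -135044/729 + 159 = -19133/729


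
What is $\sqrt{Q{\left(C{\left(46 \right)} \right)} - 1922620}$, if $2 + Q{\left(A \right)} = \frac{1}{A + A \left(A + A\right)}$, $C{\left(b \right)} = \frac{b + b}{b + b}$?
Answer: $\frac{i \sqrt{17303595}}{3} \approx 1386.6 i$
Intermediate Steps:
$C{\left(b \right)} = 1$ ($C{\left(b \right)} = \frac{2 b}{2 b} = 2 b \frac{1}{2 b} = 1$)
$Q{\left(A \right)} = -2 + \frac{1}{A + 2 A^{2}}$ ($Q{\left(A \right)} = -2 + \frac{1}{A + A \left(A + A\right)} = -2 + \frac{1}{A + A 2 A} = -2 + \frac{1}{A + 2 A^{2}}$)
$\sqrt{Q{\left(C{\left(46 \right)} \right)} - 1922620} = \sqrt{\frac{1 - 4 \cdot 1^{2} - 2}{1 \left(1 + 2 \cdot 1\right)} - 1922620} = \sqrt{1 \frac{1}{1 + 2} \left(1 - 4 - 2\right) - 1922620} = \sqrt{1 \cdot \frac{1}{3} \left(1 - 4 - 2\right) - 1922620} = \sqrt{1 \cdot \frac{1}{3} \left(-5\right) - 1922620} = \sqrt{- \frac{5}{3} - 1922620} = \sqrt{- \frac{5767865}{3}} = \frac{i \sqrt{17303595}}{3}$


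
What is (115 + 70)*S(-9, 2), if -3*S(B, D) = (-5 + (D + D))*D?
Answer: 370/3 ≈ 123.33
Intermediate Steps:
S(B, D) = -D*(-5 + 2*D)/3 (S(B, D) = -(-5 + (D + D))*D/3 = -(-5 + 2*D)*D/3 = -D*(-5 + 2*D)/3)
(115 + 70)*S(-9, 2) = (115 + 70)*((⅓)*2*(5 - 2*2)) = 185*((⅓)*2*(5 - 4)) = 185*((⅓)*2*1) = 185*(⅔) = 370/3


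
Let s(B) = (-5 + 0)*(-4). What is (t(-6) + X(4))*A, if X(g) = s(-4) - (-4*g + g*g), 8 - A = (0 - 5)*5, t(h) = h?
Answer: 462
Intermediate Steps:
s(B) = 20 (s(B) = -5*(-4) = 20)
A = 33 (A = 8 - (0 - 5)*5 = 8 - (-5)*5 = 8 - 1*(-25) = 8 + 25 = 33)
X(g) = 20 - g² + 4*g (X(g) = 20 - (-4*g + g*g) = 20 - (-4*g + g²) = 20 - (g² - 4*g) = 20 + (-g² + 4*g) = 20 - g² + 4*g)
(t(-6) + X(4))*A = (-6 + (20 - 1*4² + 4*4))*33 = (-6 + (20 - 1*16 + 16))*33 = (-6 + (20 - 16 + 16))*33 = (-6 + 20)*33 = 14*33 = 462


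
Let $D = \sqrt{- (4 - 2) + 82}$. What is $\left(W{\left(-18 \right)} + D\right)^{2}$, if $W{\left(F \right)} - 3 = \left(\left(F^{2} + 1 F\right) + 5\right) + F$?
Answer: $87696 + 2368 \sqrt{5} \approx 92991.0$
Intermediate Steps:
$W{\left(F \right)} = 8 + F^{2} + 2 F$ ($W{\left(F \right)} = 3 + \left(\left(\left(F^{2} + 1 F\right) + 5\right) + F\right) = 3 + \left(\left(\left(F^{2} + F\right) + 5\right) + F\right) = 3 + \left(\left(\left(F + F^{2}\right) + 5\right) + F\right) = 3 + \left(\left(5 + F + F^{2}\right) + F\right) = 3 + \left(5 + F^{2} + 2 F\right) = 8 + F^{2} + 2 F$)
$D = 4 \sqrt{5}$ ($D = \sqrt{\left(-1\right) 2 + 82} = \sqrt{-2 + 82} = \sqrt{80} = 4 \sqrt{5} \approx 8.9443$)
$\left(W{\left(-18 \right)} + D\right)^{2} = \left(\left(8 + \left(-18\right)^{2} + 2 \left(-18\right)\right) + 4 \sqrt{5}\right)^{2} = \left(\left(8 + 324 - 36\right) + 4 \sqrt{5}\right)^{2} = \left(296 + 4 \sqrt{5}\right)^{2}$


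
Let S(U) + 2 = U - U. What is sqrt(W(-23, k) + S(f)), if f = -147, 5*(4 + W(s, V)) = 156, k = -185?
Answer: 3*sqrt(70)/5 ≈ 5.0200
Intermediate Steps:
W(s, V) = 136/5 (W(s, V) = -4 + (1/5)*156 = -4 + 156/5 = 136/5)
S(U) = -2 (S(U) = -2 + (U - U) = -2 + 0 = -2)
sqrt(W(-23, k) + S(f)) = sqrt(136/5 - 2) = sqrt(126/5) = 3*sqrt(70)/5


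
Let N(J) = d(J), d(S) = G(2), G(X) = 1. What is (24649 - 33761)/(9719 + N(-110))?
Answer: -1139/1215 ≈ -0.93745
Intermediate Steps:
d(S) = 1
N(J) = 1
(24649 - 33761)/(9719 + N(-110)) = (24649 - 33761)/(9719 + 1) = -9112/9720 = -9112*1/9720 = -1139/1215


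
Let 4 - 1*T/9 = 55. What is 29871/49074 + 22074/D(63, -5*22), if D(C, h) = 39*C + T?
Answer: 63496763/5447214 ≈ 11.657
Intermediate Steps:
T = -459 (T = 36 - 9*55 = 36 - 495 = -459)
D(C, h) = -459 + 39*C (D(C, h) = 39*C - 459 = -459 + 39*C)
29871/49074 + 22074/D(63, -5*22) = 29871/49074 + 22074/(-459 + 39*63) = 29871*(1/49074) + 22074/(-459 + 2457) = 9957/16358 + 22074/1998 = 9957/16358 + 22074*(1/1998) = 9957/16358 + 3679/333 = 63496763/5447214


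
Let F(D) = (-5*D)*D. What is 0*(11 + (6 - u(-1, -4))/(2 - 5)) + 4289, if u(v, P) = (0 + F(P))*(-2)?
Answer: 4289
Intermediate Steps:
F(D) = -5*D**2
u(v, P) = 10*P**2 (u(v, P) = (0 - 5*P**2)*(-2) = -5*P**2*(-2) = 10*P**2)
0*(11 + (6 - u(-1, -4))/(2 - 5)) + 4289 = 0*(11 + (6 - 10*(-4)**2)/(2 - 5)) + 4289 = 0*(11 + (6 - 10*16)/(-3)) + 4289 = 0*(11 - (6 - 1*160)/3) + 4289 = 0*(11 - (6 - 160)/3) + 4289 = 0*(11 - 1/3*(-154)) + 4289 = 0*(11 + 154/3) + 4289 = 0*(187/3) + 4289 = 0 + 4289 = 4289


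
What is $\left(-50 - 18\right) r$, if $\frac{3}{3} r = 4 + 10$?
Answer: $-952$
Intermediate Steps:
$r = 14$ ($r = 4 + 10 = 14$)
$\left(-50 - 18\right) r = \left(-50 - 18\right) 14 = \left(-68\right) 14 = -952$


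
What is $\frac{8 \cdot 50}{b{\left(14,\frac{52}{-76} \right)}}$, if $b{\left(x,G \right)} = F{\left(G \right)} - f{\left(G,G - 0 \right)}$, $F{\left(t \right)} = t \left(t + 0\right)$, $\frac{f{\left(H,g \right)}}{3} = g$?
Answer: $\frac{14440}{91} \approx 158.68$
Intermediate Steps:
$f{\left(H,g \right)} = 3 g$
$F{\left(t \right)} = t^{2}$ ($F{\left(t \right)} = t t = t^{2}$)
$b{\left(x,G \right)} = G^{2} - 3 G$ ($b{\left(x,G \right)} = G^{2} - 3 \left(G - 0\right) = G^{2} - 3 \left(G + 0\right) = G^{2} - 3 G$)
$\frac{8 \cdot 50}{b{\left(14,\frac{52}{-76} \right)}} = \frac{8 \cdot 50}{\frac{52}{-76} \left(-3 + \frac{52}{-76}\right)} = \frac{400}{52 \left(- \frac{1}{76}\right) \left(-3 + 52 \left(- \frac{1}{76}\right)\right)} = \frac{400}{\left(- \frac{13}{19}\right) \left(-3 - \frac{13}{19}\right)} = \frac{400}{\left(- \frac{13}{19}\right) \left(- \frac{70}{19}\right)} = \frac{400}{\frac{910}{361}} = 400 \cdot \frac{361}{910} = \frac{14440}{91}$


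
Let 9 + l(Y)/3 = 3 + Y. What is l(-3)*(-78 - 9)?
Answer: 2349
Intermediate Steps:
l(Y) = -18 + 3*Y (l(Y) = -27 + 3*(3 + Y) = -27 + (9 + 3*Y) = -18 + 3*Y)
l(-3)*(-78 - 9) = (-18 + 3*(-3))*(-78 - 9) = (-18 - 9)*(-87) = -27*(-87) = 2349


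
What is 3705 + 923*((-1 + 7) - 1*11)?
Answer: -910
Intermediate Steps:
3705 + 923*((-1 + 7) - 1*11) = 3705 + 923*(6 - 11) = 3705 + 923*(-5) = 3705 - 4615 = -910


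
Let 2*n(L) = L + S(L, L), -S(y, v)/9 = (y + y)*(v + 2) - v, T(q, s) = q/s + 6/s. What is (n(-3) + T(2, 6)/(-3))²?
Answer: 145924/81 ≈ 1801.5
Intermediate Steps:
T(q, s) = 6/s + q/s
S(y, v) = 9*v - 18*y*(2 + v) (S(y, v) = -9*((y + y)*(v + 2) - v) = -9*((2*y)*(2 + v) - v) = -9*(2*y*(2 + v) - v) = -9*(-v + 2*y*(2 + v)) = 9*v - 18*y*(2 + v))
n(L) = -13*L - 9*L² (n(L) = (L + (-36*L + 9*L - 18*L*L))/2 = (L + (-36*L + 9*L - 18*L²))/2 = (L + (-27*L - 18*L²))/2 = (-26*L - 18*L²)/2 = -13*L - 9*L²)
(n(-3) + T(2, 6)/(-3))² = (-3*(-13 - 9*(-3)) + ((6 + 2)/6)/(-3))² = (-3*(-13 + 27) + ((⅙)*8)*(-⅓))² = (-3*14 + (4/3)*(-⅓))² = (-42 - 4/9)² = (-382/9)² = 145924/81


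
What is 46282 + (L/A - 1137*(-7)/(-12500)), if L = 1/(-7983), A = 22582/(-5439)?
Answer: 2483106795379663/53652412500 ≈ 46281.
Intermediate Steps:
A = -3226/777 (A = 22582*(-1/5439) = -3226/777 ≈ -4.1519)
L = -1/7983 ≈ -0.00012527
46282 + (L/A - 1137*(-7)/(-12500)) = 46282 + (-1/(7983*(-3226/777)) - 1137*(-7)/(-12500)) = 46282 + (-1/7983*(-777/3226) + 7959*(-1/12500)) = 46282 + (259/8584386 - 7959/12500) = 46282 - 34159945337/53652412500 = 2483106795379663/53652412500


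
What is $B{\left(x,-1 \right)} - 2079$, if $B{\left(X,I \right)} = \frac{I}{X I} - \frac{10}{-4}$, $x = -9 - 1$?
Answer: $- \frac{10383}{5} \approx -2076.6$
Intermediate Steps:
$x = -10$
$B{\left(X,I \right)} = \frac{5}{2} + \frac{1}{X}$ ($B{\left(X,I \right)} = \frac{I}{I X} - - \frac{5}{2} = I \frac{1}{I X} + \frac{5}{2} = \frac{1}{X} + \frac{5}{2} = \frac{5}{2} + \frac{1}{X}$)
$B{\left(x,-1 \right)} - 2079 = \left(\frac{5}{2} + \frac{1}{-10}\right) - 2079 = \left(\frac{5}{2} - \frac{1}{10}\right) - 2079 = \frac{12}{5} - 2079 = - \frac{10383}{5}$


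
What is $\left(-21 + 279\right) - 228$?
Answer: $30$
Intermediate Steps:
$\left(-21 + 279\right) - 228 = 258 - 228 = 30$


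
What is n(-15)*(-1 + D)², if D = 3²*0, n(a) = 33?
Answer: 33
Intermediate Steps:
D = 0 (D = 9*0 = 0)
n(-15)*(-1 + D)² = 33*(-1 + 0)² = 33*(-1)² = 33*1 = 33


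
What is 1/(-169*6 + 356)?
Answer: -1/658 ≈ -0.0015198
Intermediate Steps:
1/(-169*6 + 356) = 1/(-1014 + 356) = 1/(-658) = -1/658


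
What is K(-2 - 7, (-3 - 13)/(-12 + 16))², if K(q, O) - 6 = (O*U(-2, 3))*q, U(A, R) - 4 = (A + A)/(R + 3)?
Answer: 15876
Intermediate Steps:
U(A, R) = 4 + 2*A/(3 + R) (U(A, R) = 4 + (A + A)/(R + 3) = 4 + (2*A)/(3 + R) = 4 + 2*A/(3 + R))
K(q, O) = 6 + 10*O*q/3 (K(q, O) = 6 + (O*(2*(6 - 2 + 2*3)/(3 + 3)))*q = 6 + (O*(2*(6 - 2 + 6)/6))*q = 6 + (O*(2*(⅙)*10))*q = 6 + (O*(10/3))*q = 6 + (10*O/3)*q = 6 + 10*O*q/3)
K(-2 - 7, (-3 - 13)/(-12 + 16))² = (6 + 10*((-3 - 13)/(-12 + 16))*(-2 - 7)/3)² = (6 + (10/3)*(-16/4)*(-9))² = (6 + (10/3)*(-16*¼)*(-9))² = (6 + (10/3)*(-4)*(-9))² = (6 + 120)² = 126² = 15876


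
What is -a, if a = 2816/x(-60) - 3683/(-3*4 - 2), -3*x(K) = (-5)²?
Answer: 26197/350 ≈ 74.849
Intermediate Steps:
x(K) = -25/3 (x(K) = -⅓*(-5)² = -⅓*25 = -25/3)
a = -26197/350 (a = 2816/(-25/3) - 3683/(-3*4 - 2) = 2816*(-3/25) - 3683/(-12 - 2) = -8448/25 - 3683/(-14) = -8448/25 - 3683*(-1/14) = -8448/25 + 3683/14 = -26197/350 ≈ -74.849)
-a = -1*(-26197/350) = 26197/350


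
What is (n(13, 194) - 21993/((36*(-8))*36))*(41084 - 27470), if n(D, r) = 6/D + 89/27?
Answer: 199774105/2496 ≈ 80038.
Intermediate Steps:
n(D, r) = 89/27 + 6/D (n(D, r) = 6/D + 89*(1/27) = 6/D + 89/27 = 89/27 + 6/D)
(n(13, 194) - 21993/((36*(-8))*36))*(41084 - 27470) = ((89/27 + 6/13) - 21993/((36*(-8))*36))*(41084 - 27470) = ((89/27 + 6*(1/13)) - 21993/((-288*36)))*13614 = ((89/27 + 6/13) - 21993/(-10368))*13614 = (1319/351 - 21993*(-1/10368))*13614 = (1319/351 + 7331/3456)*13614 = (88045/14976)*13614 = 199774105/2496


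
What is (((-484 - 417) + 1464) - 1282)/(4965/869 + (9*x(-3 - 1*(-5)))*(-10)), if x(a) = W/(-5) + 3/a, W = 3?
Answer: 624811/65424 ≈ 9.5502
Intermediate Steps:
x(a) = -⅗ + 3/a (x(a) = 3/(-5) + 3/a = 3*(-⅕) + 3/a = -⅗ + 3/a)
(((-484 - 417) + 1464) - 1282)/(4965/869 + (9*x(-3 - 1*(-5)))*(-10)) = (((-484 - 417) + 1464) - 1282)/(4965/869 + (9*(-⅗ + 3/(-3 - 1*(-5))))*(-10)) = ((-901 + 1464) - 1282)/(4965*(1/869) + (9*(-⅗ + 3/(-3 + 5)))*(-10)) = (563 - 1282)/(4965/869 + (9*(-⅗ + 3/2))*(-10)) = -719/(4965/869 + (9*(-⅗ + 3*(½)))*(-10)) = -719/(4965/869 + (9*(-⅗ + 3/2))*(-10)) = -719/(4965/869 + (9*(9/10))*(-10)) = -719/(4965/869 + (81/10)*(-10)) = -719/(4965/869 - 81) = -719/(-65424/869) = -719*(-869/65424) = 624811/65424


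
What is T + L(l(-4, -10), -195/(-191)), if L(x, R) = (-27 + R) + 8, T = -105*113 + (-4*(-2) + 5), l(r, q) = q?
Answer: -2267166/191 ≈ -11870.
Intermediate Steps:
T = -11852 (T = -11865 + (8 + 5) = -11865 + 13 = -11852)
L(x, R) = -19 + R
T + L(l(-4, -10), -195/(-191)) = -11852 + (-19 - 195/(-191)) = -11852 + (-19 - 195*(-1/191)) = -11852 + (-19 + 195/191) = -11852 - 3434/191 = -2267166/191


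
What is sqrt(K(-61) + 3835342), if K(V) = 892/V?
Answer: sqrt(14271253170)/61 ≈ 1958.4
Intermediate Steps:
sqrt(K(-61) + 3835342) = sqrt(892/(-61) + 3835342) = sqrt(892*(-1/61) + 3835342) = sqrt(-892/61 + 3835342) = sqrt(233954970/61) = sqrt(14271253170)/61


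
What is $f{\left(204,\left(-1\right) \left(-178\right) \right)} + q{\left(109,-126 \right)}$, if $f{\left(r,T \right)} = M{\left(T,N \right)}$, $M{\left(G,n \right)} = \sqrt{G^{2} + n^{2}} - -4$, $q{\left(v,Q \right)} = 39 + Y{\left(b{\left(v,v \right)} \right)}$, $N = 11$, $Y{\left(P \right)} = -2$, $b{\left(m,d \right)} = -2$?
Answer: $41 + \sqrt{31805} \approx 219.34$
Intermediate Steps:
$q{\left(v,Q \right)} = 37$ ($q{\left(v,Q \right)} = 39 - 2 = 37$)
$M{\left(G,n \right)} = 4 + \sqrt{G^{2} + n^{2}}$ ($M{\left(G,n \right)} = \sqrt{G^{2} + n^{2}} + 4 = 4 + \sqrt{G^{2} + n^{2}}$)
$f{\left(r,T \right)} = 4 + \sqrt{121 + T^{2}}$ ($f{\left(r,T \right)} = 4 + \sqrt{T^{2} + 11^{2}} = 4 + \sqrt{T^{2} + 121} = 4 + \sqrt{121 + T^{2}}$)
$f{\left(204,\left(-1\right) \left(-178\right) \right)} + q{\left(109,-126 \right)} = \left(4 + \sqrt{121 + \left(\left(-1\right) \left(-178\right)\right)^{2}}\right) + 37 = \left(4 + \sqrt{121 + 178^{2}}\right) + 37 = \left(4 + \sqrt{121 + 31684}\right) + 37 = \left(4 + \sqrt{31805}\right) + 37 = 41 + \sqrt{31805}$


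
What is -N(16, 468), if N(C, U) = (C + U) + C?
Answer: -500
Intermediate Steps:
N(C, U) = U + 2*C
-N(16, 468) = -(468 + 2*16) = -(468 + 32) = -1*500 = -500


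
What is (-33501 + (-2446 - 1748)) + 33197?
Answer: -4498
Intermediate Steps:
(-33501 + (-2446 - 1748)) + 33197 = (-33501 - 4194) + 33197 = -37695 + 33197 = -4498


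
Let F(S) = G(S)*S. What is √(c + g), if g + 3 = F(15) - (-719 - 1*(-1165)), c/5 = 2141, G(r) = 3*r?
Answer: √10931 ≈ 104.55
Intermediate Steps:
c = 10705 (c = 5*2141 = 10705)
F(S) = 3*S² (F(S) = (3*S)*S = 3*S²)
g = 226 (g = -3 + (3*15² - (-719 - 1*(-1165))) = -3 + (3*225 - (-719 + 1165)) = -3 + (675 - 1*446) = -3 + (675 - 446) = -3 + 229 = 226)
√(c + g) = √(10705 + 226) = √10931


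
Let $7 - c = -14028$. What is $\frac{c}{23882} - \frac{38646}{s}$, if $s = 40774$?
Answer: $- \frac{9228439}{25625386} \approx -0.36013$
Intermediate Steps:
$c = 14035$ ($c = 7 - -14028 = 7 + 14028 = 14035$)
$\frac{c}{23882} - \frac{38646}{s} = \frac{14035}{23882} - \frac{38646}{40774} = 14035 \cdot \frac{1}{23882} - \frac{1017}{1073} = \frac{14035}{23882} - \frac{1017}{1073} = - \frac{9228439}{25625386}$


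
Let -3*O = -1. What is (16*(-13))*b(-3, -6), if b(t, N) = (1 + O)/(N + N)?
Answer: 208/9 ≈ 23.111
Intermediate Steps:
O = ⅓ (O = -⅓*(-1) = ⅓ ≈ 0.33333)
b(t, N) = 2/(3*N) (b(t, N) = (1 + ⅓)/(N + N) = 4/(3*((2*N))) = 4*(1/(2*N))/3 = 2/(3*N))
(16*(-13))*b(-3, -6) = (16*(-13))*((⅔)/(-6)) = -416*(-1)/(3*6) = -208*(-⅑) = 208/9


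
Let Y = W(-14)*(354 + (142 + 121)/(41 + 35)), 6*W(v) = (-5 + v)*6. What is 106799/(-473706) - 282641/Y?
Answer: 532653541751/12869170902 ≈ 41.390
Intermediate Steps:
W(v) = -5 + v (W(v) = ((-5 + v)*6)/6 = (-30 + 6*v)/6 = -5 + v)
Y = -27167/4 (Y = (-5 - 14)*(354 + (142 + 121)/(41 + 35)) = -19*(354 + 263/76) = -19*27167/76 = -27167/4 ≈ -6791.8)
106799/(-473706) - 282641/Y = 106799/(-473706) - 282641/(-27167/4) = 106799*(-1/473706) - 282641*(-4/27167) = -106799/473706 + 1130564/27167 = 532653541751/12869170902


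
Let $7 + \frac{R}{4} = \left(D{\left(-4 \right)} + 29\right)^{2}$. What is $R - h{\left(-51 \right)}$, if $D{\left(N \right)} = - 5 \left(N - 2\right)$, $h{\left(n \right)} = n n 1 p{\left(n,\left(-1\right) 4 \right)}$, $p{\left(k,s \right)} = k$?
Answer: $146547$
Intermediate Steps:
$h{\left(n \right)} = n^{3}$ ($h{\left(n \right)} = n n 1 n = n^{2} \cdot 1 n = n^{2} n = n^{3}$)
$D{\left(N \right)} = 10 - 5 N$ ($D{\left(N \right)} = - 5 \left(-2 + N\right) = 10 - 5 N$)
$R = 13896$ ($R = -28 + 4 \left(\left(10 - -20\right) + 29\right)^{2} = -28 + 4 \left(\left(10 + 20\right) + 29\right)^{2} = -28 + 4 \left(30 + 29\right)^{2} = -28 + 4 \cdot 59^{2} = -28 + 4 \cdot 3481 = -28 + 13924 = 13896$)
$R - h{\left(-51 \right)} = 13896 - \left(-51\right)^{3} = 13896 - -132651 = 13896 + 132651 = 146547$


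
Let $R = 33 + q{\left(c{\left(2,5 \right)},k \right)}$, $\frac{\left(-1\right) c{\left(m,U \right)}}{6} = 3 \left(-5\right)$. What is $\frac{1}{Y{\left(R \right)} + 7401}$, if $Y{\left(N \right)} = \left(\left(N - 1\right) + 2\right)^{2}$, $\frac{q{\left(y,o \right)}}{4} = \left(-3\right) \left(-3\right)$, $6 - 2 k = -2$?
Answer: $\frac{1}{12301} \approx 8.1294 \cdot 10^{-5}$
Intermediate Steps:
$c{\left(m,U \right)} = 90$ ($c{\left(m,U \right)} = - 6 \cdot 3 \left(-5\right) = \left(-6\right) \left(-15\right) = 90$)
$k = 4$ ($k = 3 - -1 = 3 + 1 = 4$)
$q{\left(y,o \right)} = 36$ ($q{\left(y,o \right)} = 4 \left(\left(-3\right) \left(-3\right)\right) = 4 \cdot 9 = 36$)
$R = 69$ ($R = 33 + 36 = 69$)
$Y{\left(N \right)} = \left(1 + N\right)^{2}$ ($Y{\left(N \right)} = \left(\left(N - 1\right) + 2\right)^{2} = \left(\left(-1 + N\right) + 2\right)^{2} = \left(1 + N\right)^{2}$)
$\frac{1}{Y{\left(R \right)} + 7401} = \frac{1}{\left(1 + 69\right)^{2} + 7401} = \frac{1}{70^{2} + 7401} = \frac{1}{4900 + 7401} = \frac{1}{12301}$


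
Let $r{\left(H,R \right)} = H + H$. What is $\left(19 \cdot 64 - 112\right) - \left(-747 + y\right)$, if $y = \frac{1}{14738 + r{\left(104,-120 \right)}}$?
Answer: $\frac{27665045}{14946} \approx 1851.0$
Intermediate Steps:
$r{\left(H,R \right)} = 2 H$
$y = \frac{1}{14946}$ ($y = \frac{1}{14738 + 2 \cdot 104} = \frac{1}{14738 + 208} = \frac{1}{14946} \approx 6.6907 \cdot 10^{-5}$)
$\left(19 \cdot 64 - 112\right) - \left(-747 + y\right) = \left(19 \cdot 64 - 112\right) - \left(-747 + \frac{1}{14946}\right) = \left(1216 - 112\right) - - \frac{11164661}{14946} = 1104 + \frac{11164661}{14946} = \frac{27665045}{14946}$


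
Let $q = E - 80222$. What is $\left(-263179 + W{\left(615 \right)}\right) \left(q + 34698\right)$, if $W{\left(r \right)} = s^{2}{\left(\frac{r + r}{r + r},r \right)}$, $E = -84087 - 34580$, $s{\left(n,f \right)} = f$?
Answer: $-18889517786$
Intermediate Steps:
$E = -118667$ ($E = -84087 - 34580 = -118667$)
$W{\left(r \right)} = r^{2}$
$q = -198889$ ($q = -118667 - 80222 = -198889$)
$\left(-263179 + W{\left(615 \right)}\right) \left(q + 34698\right) = \left(-263179 + 615^{2}\right) \left(-198889 + 34698\right) = \left(-263179 + 378225\right) \left(-164191\right) = 115046 \left(-164191\right) = -18889517786$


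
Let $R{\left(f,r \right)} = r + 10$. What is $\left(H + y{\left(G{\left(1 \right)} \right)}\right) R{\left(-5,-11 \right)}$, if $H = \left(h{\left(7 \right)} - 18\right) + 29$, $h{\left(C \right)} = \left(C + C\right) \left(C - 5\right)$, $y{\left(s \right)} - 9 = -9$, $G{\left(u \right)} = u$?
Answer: $-39$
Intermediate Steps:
$y{\left(s \right)} = 0$ ($y{\left(s \right)} = 9 - 9 = 0$)
$R{\left(f,r \right)} = 10 + r$
$h{\left(C \right)} = 2 C \left(-5 + C\right)$
$H = 39$ ($H = \left(2 \cdot 7 \left(-5 + 7\right) - 18\right) + 29 = \left(2 \cdot 7 \cdot 2 - 18\right) + 29 = \left(28 - 18\right) + 29 = 10 + 29 = 39$)
$\left(H + y{\left(G{\left(1 \right)} \right)}\right) R{\left(-5,-11 \right)} = \left(39 + 0\right) \left(10 - 11\right) = 39 \left(-1\right) = -39$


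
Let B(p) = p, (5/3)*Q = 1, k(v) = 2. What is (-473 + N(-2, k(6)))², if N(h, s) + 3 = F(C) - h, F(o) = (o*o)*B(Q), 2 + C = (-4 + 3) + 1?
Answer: 5560164/25 ≈ 2.2241e+5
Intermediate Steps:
C = -2 (C = -2 + ((-4 + 3) + 1) = -2 + (-1 + 1) = -2 + 0 = -2)
Q = ⅗ (Q = (⅗)*1 = ⅗ ≈ 0.60000)
F(o) = 3*o²/5 (F(o) = (o*o)*(⅗) = o²*(⅗) = 3*o²/5)
N(h, s) = -⅗ - h (N(h, s) = -3 + ((⅗)*(-2)² - h) = -3 + ((⅗)*4 - h) = -3 + (12/5 - h) = -⅗ - h)
(-473 + N(-2, k(6)))² = (-473 + (-⅗ - 1*(-2)))² = (-473 + (-⅗ + 2))² = (-473 + 7/5)² = (-2358/5)² = 5560164/25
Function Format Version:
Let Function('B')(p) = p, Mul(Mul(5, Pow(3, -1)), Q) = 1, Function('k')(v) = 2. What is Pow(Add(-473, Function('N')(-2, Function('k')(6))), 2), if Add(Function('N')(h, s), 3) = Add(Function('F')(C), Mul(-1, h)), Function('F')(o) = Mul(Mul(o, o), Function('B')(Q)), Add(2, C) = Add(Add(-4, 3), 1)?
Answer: Rational(5560164, 25) ≈ 2.2241e+5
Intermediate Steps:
C = -2 (C = Add(-2, Add(Add(-4, 3), 1)) = Add(-2, Add(-1, 1)) = Add(-2, 0) = -2)
Q = Rational(3, 5) (Q = Mul(Rational(3, 5), 1) = Rational(3, 5) ≈ 0.60000)
Function('F')(o) = Mul(Rational(3, 5), Pow(o, 2)) (Function('F')(o) = Mul(Mul(o, o), Rational(3, 5)) = Mul(Pow(o, 2), Rational(3, 5)) = Mul(Rational(3, 5), Pow(o, 2)))
Function('N')(h, s) = Add(Rational(-3, 5), Mul(-1, h)) (Function('N')(h, s) = Add(-3, Add(Mul(Rational(3, 5), Pow(-2, 2)), Mul(-1, h))) = Add(-3, Add(Mul(Rational(3, 5), 4), Mul(-1, h))) = Add(-3, Add(Rational(12, 5), Mul(-1, h))) = Add(Rational(-3, 5), Mul(-1, h)))
Pow(Add(-473, Function('N')(-2, Function('k')(6))), 2) = Pow(Add(-473, Add(Rational(-3, 5), Mul(-1, -2))), 2) = Pow(Add(-473, Add(Rational(-3, 5), 2)), 2) = Pow(Add(-473, Rational(7, 5)), 2) = Pow(Rational(-2358, 5), 2) = Rational(5560164, 25)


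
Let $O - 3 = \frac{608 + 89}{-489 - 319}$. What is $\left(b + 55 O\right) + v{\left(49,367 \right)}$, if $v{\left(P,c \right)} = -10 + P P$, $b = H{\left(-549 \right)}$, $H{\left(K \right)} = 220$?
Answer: $\frac{2204673}{808} \approx 2728.6$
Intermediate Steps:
$O = \frac{1727}{808}$ ($O = 3 + \frac{608 + 89}{-489 - 319} = 3 + \frac{697}{-808} = 3 + 697 \left(- \frac{1}{808}\right) = 3 - \frac{697}{808} = \frac{1727}{808} \approx 2.1374$)
$b = 220$
$v{\left(P,c \right)} = -10 + P^{2}$
$\left(b + 55 O\right) + v{\left(49,367 \right)} = \left(220 + 55 \cdot \frac{1727}{808}\right) - \left(10 - 49^{2}\right) = \left(220 + \frac{94985}{808}\right) + \left(-10 + 2401\right) = \frac{272745}{808} + 2391 = \frac{2204673}{808}$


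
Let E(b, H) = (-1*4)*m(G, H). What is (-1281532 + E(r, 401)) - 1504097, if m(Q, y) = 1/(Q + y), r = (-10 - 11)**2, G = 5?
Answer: -565482689/203 ≈ -2.7856e+6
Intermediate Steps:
r = 441 (r = (-21)**2 = 441)
E(b, H) = -4/(5 + H) (E(b, H) = (-1*4)/(5 + H) = -4/(5 + H))
(-1281532 + E(r, 401)) - 1504097 = (-1281532 - 4/(5 + 401)) - 1504097 = (-1281532 - 4/406) - 1504097 = (-1281532 - 4*1/406) - 1504097 = (-1281532 - 2/203) - 1504097 = -260150998/203 - 1504097 = -565482689/203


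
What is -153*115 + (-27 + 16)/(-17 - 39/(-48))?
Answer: -4556929/259 ≈ -17594.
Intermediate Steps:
-153*115 + (-27 + 16)/(-17 - 39/(-48)) = -17595 - 11/(-17 - 39*(-1/48)) = -17595 - 11/(-17 + 13/16) = -17595 - 11/(-259/16) = -17595 - 11*(-16/259) = -17595 + 176/259 = -4556929/259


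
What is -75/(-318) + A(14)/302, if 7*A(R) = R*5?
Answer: 4305/16006 ≈ 0.26896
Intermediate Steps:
A(R) = 5*R/7 (A(R) = (R*5)/7 = (5*R)/7 = 5*R/7)
-75/(-318) + A(14)/302 = -75/(-318) + ((5/7)*14)/302 = -75*(-1/318) + 10*(1/302) = 25/106 + 5/151 = 4305/16006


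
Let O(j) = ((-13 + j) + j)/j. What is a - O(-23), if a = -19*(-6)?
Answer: 2563/23 ≈ 111.43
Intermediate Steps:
O(j) = (-13 + 2*j)/j
a = 114
a - O(-23) = 114 - (2 - 13/(-23)) = 114 - (2 - 13*(-1/23)) = 114 - (2 + 13/23) = 114 - 1*59/23 = 114 - 59/23 = 2563/23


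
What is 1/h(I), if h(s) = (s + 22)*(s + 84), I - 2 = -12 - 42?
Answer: -1/960 ≈ -0.0010417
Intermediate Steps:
I = -52 (I = 2 + (-12 - 42) = 2 - 54 = -52)
h(s) = (22 + s)*(84 + s)
1/h(I) = 1/(1848 + (-52)² + 106*(-52)) = 1/(1848 + 2704 - 5512) = 1/(-960) = -1/960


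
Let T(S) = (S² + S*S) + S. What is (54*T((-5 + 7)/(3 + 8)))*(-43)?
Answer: -69660/121 ≈ -575.70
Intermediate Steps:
T(S) = S + 2*S² (T(S) = (S² + S²) + S = 2*S² + S = S + 2*S²)
(54*T((-5 + 7)/(3 + 8)))*(-43) = (54*(((-5 + 7)/(3 + 8))*(1 + 2*((-5 + 7)/(3 + 8)))))*(-43) = (54*((2/11)*(1 + 2*(2/11))))*(-43) = (54*((2*(1/11))*(1 + 2*(2*(1/11)))))*(-43) = (54*(2*(1 + 2*(2/11))/11))*(-43) = (54*(2*(1 + 4/11)/11))*(-43) = (54*((2/11)*(15/11)))*(-43) = (54*(30/121))*(-43) = (1620/121)*(-43) = -69660/121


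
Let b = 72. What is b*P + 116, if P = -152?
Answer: -10828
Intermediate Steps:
b*P + 116 = 72*(-152) + 116 = -10944 + 116 = -10828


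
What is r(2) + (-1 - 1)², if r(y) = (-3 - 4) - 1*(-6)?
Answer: 3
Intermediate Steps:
r(y) = -1 (r(y) = -7 + 6 = -1)
r(2) + (-1 - 1)² = -1 + (-1 - 1)² = -1 + (-2)² = -1 + 4 = 3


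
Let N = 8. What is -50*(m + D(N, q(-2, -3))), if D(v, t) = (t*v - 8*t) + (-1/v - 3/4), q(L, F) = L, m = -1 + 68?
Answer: -13225/4 ≈ -3306.3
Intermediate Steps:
m = 67
D(v, t) = -3/4 - 1/v - 8*t + t*v (D(v, t) = (-8*t + t*v) + (-1/v - 3*1/4) = (-8*t + t*v) + (-1/v - 3/4) = (-8*t + t*v) + (-3/4 - 1/v) = -3/4 - 1/v - 8*t + t*v)
-50*(m + D(N, q(-2, -3))) = -50*(67 + (-3/4 - 1/8 - 8*(-2) - 2*8)) = -50*(67 + (-3/4 - 1*1/8 + 16 - 16)) = -50*(67 + (-3/4 - 1/8 + 16 - 16)) = -50*(67 - 7/8) = -50*529/8 = -13225/4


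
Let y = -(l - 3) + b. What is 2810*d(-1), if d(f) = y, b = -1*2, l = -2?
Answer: 8430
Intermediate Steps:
b = -2
y = 3 (y = -(-2 - 3) - 2 = -1*(-5) - 2 = 5 - 2 = 3)
d(f) = 3
2810*d(-1) = 2810*3 = 8430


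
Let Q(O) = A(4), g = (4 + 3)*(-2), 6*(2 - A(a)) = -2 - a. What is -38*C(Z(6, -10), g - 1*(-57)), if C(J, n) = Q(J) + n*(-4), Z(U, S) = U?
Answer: 6422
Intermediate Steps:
A(a) = 7/3 + a/6 (A(a) = 2 - (-2 - a)/6 = 2 + (⅓ + a/6) = 7/3 + a/6)
g = -14 (g = 7*(-2) = -14)
Q(O) = 3 (Q(O) = 7/3 + (⅙)*4 = 7/3 + ⅔ = 3)
C(J, n) = 3 - 4*n (C(J, n) = 3 + n*(-4) = 3 - 4*n)
-38*C(Z(6, -10), g - 1*(-57)) = -38*(3 - 4*(-14 - 1*(-57))) = -38*(3 - 4*(-14 + 57)) = -38*(3 - 4*43) = -38*(3 - 172) = -38*(-169) = 6422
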